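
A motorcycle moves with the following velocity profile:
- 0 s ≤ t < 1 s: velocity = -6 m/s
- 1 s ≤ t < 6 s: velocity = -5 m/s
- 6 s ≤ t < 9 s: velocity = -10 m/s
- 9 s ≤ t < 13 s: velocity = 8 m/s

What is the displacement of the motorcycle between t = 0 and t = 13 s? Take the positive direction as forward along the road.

-29 m

Displacement is the signed area under the v-t curve.
0–1 s: -6 × 1 = -6 m
1–6 s: -5 × 5 = -25 m
6–9 s: -10 × 3 = -30 m
9–13 s: 8 × 4 = 32 m
Net displacement = -29 m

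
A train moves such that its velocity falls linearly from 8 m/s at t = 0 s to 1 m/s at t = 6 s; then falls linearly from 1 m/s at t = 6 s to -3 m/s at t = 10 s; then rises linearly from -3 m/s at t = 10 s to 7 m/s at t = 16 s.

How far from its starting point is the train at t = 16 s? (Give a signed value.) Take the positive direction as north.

Displacement is the signed area under the v-t curve.
0–6 s: ½(8 + 1)(6) = 27 m
6–10 s: ½(1 + -3)(4) = -4 m
10–16 s: ½(-3 + 7)(6) = 12 m
Net displacement = 35 m

35 m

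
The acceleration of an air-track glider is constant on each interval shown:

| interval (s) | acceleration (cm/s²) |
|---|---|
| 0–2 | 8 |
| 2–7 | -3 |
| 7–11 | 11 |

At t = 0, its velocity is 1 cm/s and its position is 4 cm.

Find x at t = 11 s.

165.5 cm

On each constant-a segment, Δv = aΔt and Δx = v₀Δt + ½aΔt²; chain segment to segment.
0–2 s: v starts 1 cm/s; Δx = 1·2 + ½·8·2² = 18 cm; v ends 17 cm/s.
2–7 s: v starts 17 cm/s; Δx = 17·5 + ½·-3·5² = 47.5 cm; v ends 2 cm/s.
7–11 s: v starts 2 cm/s; Δx = 2·4 + ½·11·4² = 96 cm; v ends 46 cm/s.
x(11) = 4 + Σ Δx = 165.5 cm.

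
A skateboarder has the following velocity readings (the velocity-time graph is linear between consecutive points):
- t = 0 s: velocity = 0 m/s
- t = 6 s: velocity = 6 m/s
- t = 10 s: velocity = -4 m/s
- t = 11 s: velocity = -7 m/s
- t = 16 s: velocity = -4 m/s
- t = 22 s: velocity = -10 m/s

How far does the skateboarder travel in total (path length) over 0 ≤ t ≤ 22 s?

103.4 m

Distance (not displacement) is the total path length: add the absolute areas under v-t.
0–6 s: |½(0 + 6)(6)| = 18 m
6–10 s: v = 0 at t = 8.4 s; triangle areas 7.2 + 3.2 = 10.4 m
10–11 s: |½(-4 + -7)(1)| = 5.5 m
11–16 s: |½(-7 + -4)(5)| = 27.5 m
16–22 s: |½(-4 + -10)(6)| = 42 m
Total distance = 103.4 m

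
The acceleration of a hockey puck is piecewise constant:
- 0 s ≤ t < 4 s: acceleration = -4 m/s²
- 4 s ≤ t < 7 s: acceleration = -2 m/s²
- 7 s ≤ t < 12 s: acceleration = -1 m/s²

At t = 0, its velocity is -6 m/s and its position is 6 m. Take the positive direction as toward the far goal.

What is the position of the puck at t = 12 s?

-277.5 m

On each constant-a segment, Δv = aΔt and Δx = v₀Δt + ½aΔt²; chain segment to segment.
0–4 s: v starts -6 m/s; Δx = -6·4 + ½·-4·4² = -56 m; v ends -22 m/s.
4–7 s: v starts -22 m/s; Δx = -22·3 + ½·-2·3² = -75 m; v ends -28 m/s.
7–12 s: v starts -28 m/s; Δx = -28·5 + ½·-1·5² = -152.5 m; v ends -33 m/s.
x(12) = 6 + Σ Δx = -277.5 m.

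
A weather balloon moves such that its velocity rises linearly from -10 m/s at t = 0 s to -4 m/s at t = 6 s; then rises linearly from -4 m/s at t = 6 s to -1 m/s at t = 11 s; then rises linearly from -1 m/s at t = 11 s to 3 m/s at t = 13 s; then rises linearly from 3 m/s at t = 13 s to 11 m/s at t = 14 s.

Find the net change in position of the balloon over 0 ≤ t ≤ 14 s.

Displacement is the signed area under the v-t curve.
0–6 s: ½(-10 + -4)(6) = -42 m
6–11 s: ½(-4 + -1)(5) = -12.5 m
11–13 s: ½(-1 + 3)(2) = 2 m
13–14 s: ½(3 + 11)(1) = 7 m
Net displacement = -45.5 m

-45.5 m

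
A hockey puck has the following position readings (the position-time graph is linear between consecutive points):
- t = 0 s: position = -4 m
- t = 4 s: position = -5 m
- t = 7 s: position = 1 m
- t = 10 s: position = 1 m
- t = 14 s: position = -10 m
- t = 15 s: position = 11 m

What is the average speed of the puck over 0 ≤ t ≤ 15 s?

Average speed = (total path length)/(elapsed time); on a piecewise-linear x-t graph the path length is Σ|Δx|.
0–4 s: |Δx| = |-5 − -4| = 1 m
4–7 s: |Δx| = |1 − -5| = 6 m
7–10 s: |Δx| = |1 − 1| = 0 m
10–14 s: |Δx| = |-10 − 1| = 11 m
14–15 s: |Δx| = |11 − -10| = 21 m
Total path = 39 m; average speed = 39/15 = 2.6 m/s.

2.6 m/s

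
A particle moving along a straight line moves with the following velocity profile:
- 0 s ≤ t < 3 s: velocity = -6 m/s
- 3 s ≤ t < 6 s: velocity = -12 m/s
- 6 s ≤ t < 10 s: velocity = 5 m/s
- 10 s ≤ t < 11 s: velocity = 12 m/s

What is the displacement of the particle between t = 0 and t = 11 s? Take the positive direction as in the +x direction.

Net displacement equals the area under the velocity-time graph (areas below the axis count negative).
0–3 s: -6 × 3 = -18 m
3–6 s: -12 × 3 = -36 m
6–10 s: 5 × 4 = 20 m
10–11 s: 12 × 1 = 12 m
Net displacement = -22 m

-22 m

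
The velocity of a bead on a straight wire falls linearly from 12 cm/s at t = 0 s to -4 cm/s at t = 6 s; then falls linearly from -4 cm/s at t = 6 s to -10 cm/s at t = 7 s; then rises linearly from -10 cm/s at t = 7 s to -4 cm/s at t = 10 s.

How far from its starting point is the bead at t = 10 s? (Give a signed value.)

Displacement is the signed area under the v-t curve.
0–6 s: ½(12 + -4)(6) = 24 cm
6–7 s: ½(-4 + -10)(1) = -7 cm
7–10 s: ½(-10 + -4)(3) = -21 cm
Net displacement = -4 cm

-4 cm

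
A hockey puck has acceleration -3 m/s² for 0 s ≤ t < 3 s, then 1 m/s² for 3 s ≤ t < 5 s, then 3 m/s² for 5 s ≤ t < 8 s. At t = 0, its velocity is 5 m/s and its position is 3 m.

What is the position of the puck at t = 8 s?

6 m

On each constant-a segment, Δv = aΔt and Δx = v₀Δt + ½aΔt²; chain segment to segment.
0–3 s: v starts 5 m/s; Δx = 5·3 + ½·-3·3² = 1.5 m; v ends -4 m/s.
3–5 s: v starts -4 m/s; Δx = -4·2 + ½·1·2² = -6 m; v ends -2 m/s.
5–8 s: v starts -2 m/s; Δx = -2·3 + ½·3·3² = 7.5 m; v ends 7 m/s.
x(8) = 3 + Σ Δx = 6 m.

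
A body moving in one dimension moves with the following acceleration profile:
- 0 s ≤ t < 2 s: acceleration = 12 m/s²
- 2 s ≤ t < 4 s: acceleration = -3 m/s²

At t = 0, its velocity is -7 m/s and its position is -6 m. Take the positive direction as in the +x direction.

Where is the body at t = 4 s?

32 m

On each constant-a segment, Δv = aΔt and Δx = v₀Δt + ½aΔt²; chain segment to segment.
0–2 s: v starts -7 m/s; Δx = -7·2 + ½·12·2² = 10 m; v ends 17 m/s.
2–4 s: v starts 17 m/s; Δx = 17·2 + ½·-3·2² = 28 m; v ends 11 m/s.
x(4) = -6 + Σ Δx = 32 m.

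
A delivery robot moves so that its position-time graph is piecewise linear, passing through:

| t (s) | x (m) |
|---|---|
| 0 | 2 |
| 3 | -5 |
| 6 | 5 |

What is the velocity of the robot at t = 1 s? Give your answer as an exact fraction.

-7/3 m/s

Velocity is the slope of the x-t graph on 0–3 s: (-5 − 2)/(3 − 0) = -7/3 m/s.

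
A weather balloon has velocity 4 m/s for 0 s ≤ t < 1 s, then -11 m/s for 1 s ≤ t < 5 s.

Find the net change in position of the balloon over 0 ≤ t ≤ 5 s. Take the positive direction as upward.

-40 m

Displacement is the signed area under the v-t curve.
0–1 s: 4 × 1 = 4 m
1–5 s: -11 × 4 = -44 m
Net displacement = -40 m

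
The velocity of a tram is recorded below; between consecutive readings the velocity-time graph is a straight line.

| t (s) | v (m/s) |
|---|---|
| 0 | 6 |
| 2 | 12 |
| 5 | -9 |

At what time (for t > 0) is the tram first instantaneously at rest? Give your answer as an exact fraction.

t = 26/7 s

v changes sign on 2–5 s (from 12 to -9); the graph is linear there, so v = 0 at t = 2 + (-12)·(5 − 2)/(-9 − 12) = 26/7 s.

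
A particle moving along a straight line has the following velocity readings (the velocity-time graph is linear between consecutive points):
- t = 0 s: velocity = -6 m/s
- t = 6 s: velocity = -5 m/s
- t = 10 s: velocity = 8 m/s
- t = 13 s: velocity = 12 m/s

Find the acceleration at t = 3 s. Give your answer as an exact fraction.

Acceleration is the slope of the v-t graph on 0–6 s: (-5 − -6)/(6 − 0) = 1/6 m/s².

1/6 m/s²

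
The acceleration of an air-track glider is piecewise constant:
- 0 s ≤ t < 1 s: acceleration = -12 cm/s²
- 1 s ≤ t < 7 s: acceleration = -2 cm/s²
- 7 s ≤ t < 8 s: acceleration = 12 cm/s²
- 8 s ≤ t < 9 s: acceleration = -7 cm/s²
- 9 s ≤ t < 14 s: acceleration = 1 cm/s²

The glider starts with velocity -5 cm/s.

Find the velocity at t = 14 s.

Δv equals the area under the a-t graph; then v = v₀ + Δv.
0–1 s: -12 × 1 = -12 cm/s
1–7 s: -2 × 6 = -12 cm/s
7–8 s: 12 × 1 = 12 cm/s
8–9 s: -7 × 1 = -7 cm/s
9–14 s: 1 × 5 = 5 cm/s
Δv = -14 cm/s, so v(14) = -5 + (-14) = -19 cm/s.

-19 cm/s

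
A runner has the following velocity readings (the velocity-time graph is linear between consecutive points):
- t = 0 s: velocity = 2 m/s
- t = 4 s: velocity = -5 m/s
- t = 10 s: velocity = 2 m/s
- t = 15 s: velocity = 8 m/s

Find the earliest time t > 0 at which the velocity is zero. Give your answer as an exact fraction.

t = 8/7 s

v changes sign on 0–4 s (from 2 to -5); the graph is linear there, so v = 0 at t = 0 + (-2)·(4 − 0)/(-5 − 2) = 8/7 s.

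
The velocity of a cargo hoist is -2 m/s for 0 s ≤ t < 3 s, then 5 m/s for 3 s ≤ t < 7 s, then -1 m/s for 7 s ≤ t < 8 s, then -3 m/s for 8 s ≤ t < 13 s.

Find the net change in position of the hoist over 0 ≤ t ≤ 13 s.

-2 m

Net displacement equals the area under the velocity-time graph (areas below the axis count negative).
0–3 s: -2 × 3 = -6 m
3–7 s: 5 × 4 = 20 m
7–8 s: -1 × 1 = -1 m
8–13 s: -3 × 5 = -15 m
Net displacement = -2 m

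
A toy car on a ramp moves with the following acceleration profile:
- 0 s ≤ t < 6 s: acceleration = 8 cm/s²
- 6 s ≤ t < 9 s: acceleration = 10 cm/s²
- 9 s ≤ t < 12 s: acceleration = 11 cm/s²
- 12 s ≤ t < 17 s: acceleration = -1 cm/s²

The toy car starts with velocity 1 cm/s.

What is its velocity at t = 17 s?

107 cm/s

Δv equals the area under the a-t graph; then v = v₀ + Δv.
0–6 s: 8 × 6 = 48 cm/s
6–9 s: 10 × 3 = 30 cm/s
9–12 s: 11 × 3 = 33 cm/s
12–17 s: -1 × 5 = -5 cm/s
Δv = 106 cm/s, so v(17) = 1 + (106) = 107 cm/s.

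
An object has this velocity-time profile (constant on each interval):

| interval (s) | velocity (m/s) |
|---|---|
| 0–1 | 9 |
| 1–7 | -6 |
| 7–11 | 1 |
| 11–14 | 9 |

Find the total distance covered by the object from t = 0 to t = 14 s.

Distance (not displacement) is the total path length: add the absolute areas under v-t.
0–1 s: |9| × 1 = 9 m
1–7 s: |-6| × 6 = 36 m
7–11 s: |1| × 4 = 4 m
11–14 s: |9| × 3 = 27 m
Total distance = 76 m

76 m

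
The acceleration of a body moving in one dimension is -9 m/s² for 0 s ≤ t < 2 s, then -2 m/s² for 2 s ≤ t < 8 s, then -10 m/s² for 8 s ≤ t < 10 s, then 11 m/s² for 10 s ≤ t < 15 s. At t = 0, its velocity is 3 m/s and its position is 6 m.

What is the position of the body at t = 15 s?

On each constant-a segment, Δv = aΔt and Δx = v₀Δt + ½aΔt²; chain segment to segment.
0–2 s: v starts 3 m/s; Δx = 3·2 + ½·-9·2² = -12 m; v ends -15 m/s.
2–8 s: v starts -15 m/s; Δx = -15·6 + ½·-2·6² = -126 m; v ends -27 m/s.
8–10 s: v starts -27 m/s; Δx = -27·2 + ½·-10·2² = -74 m; v ends -47 m/s.
10–15 s: v starts -47 m/s; Δx = -47·5 + ½·11·5² = -97.5 m; v ends 8 m/s.
x(15) = 6 + Σ Δx = -303.5 m.

-303.5 m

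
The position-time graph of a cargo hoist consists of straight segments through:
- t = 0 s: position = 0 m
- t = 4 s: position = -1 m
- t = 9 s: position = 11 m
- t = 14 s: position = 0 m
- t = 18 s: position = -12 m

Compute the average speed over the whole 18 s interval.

Average speed = (total path length)/(elapsed time); on a piecewise-linear x-t graph the path length is Σ|Δx|.
0–4 s: |Δx| = |-1 − 0| = 1 m
4–9 s: |Δx| = |11 − -1| = 12 m
9–14 s: |Δx| = |0 − 11| = 11 m
14–18 s: |Δx| = |-12 − 0| = 12 m
Total path = 36 m; average speed = 36/18 = 2 m/s.

2 m/s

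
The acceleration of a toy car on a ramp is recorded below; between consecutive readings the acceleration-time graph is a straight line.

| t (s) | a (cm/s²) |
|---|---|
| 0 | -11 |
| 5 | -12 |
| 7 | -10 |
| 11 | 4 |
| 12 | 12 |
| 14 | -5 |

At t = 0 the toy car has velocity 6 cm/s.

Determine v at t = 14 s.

-70.5 cm/s

Δv equals the area under the a-t graph; then v = v₀ + Δv.
0–5 s: ½(-11 + -12)(5) = -57.5 cm/s
5–7 s: ½(-12 + -10)(2) = -22 cm/s
7–11 s: ½(-10 + 4)(4) = -12 cm/s
11–12 s: ½(4 + 12)(1) = 8 cm/s
12–14 s: ½(12 + -5)(2) = 7 cm/s
Δv = -76.5 cm/s, so v(14) = 6 + (-76.5) = -70.5 cm/s.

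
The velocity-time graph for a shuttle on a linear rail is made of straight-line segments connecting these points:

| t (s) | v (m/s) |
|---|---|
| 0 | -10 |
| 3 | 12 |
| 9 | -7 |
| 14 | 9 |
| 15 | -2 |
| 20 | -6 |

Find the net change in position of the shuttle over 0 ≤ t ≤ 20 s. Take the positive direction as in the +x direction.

6.5 m

Displacement is the signed area under the v-t curve.
0–3 s: ½(-10 + 12)(3) = 3 m
3–9 s: ½(12 + -7)(6) = 15 m
9–14 s: ½(-7 + 9)(5) = 5 m
14–15 s: ½(9 + -2)(1) = 3.5 m
15–20 s: ½(-2 + -6)(5) = -20 m
Net displacement = 6.5 m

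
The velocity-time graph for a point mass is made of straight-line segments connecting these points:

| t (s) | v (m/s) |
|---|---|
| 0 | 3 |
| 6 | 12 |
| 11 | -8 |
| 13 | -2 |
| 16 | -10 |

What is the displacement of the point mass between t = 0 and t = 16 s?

Displacement is the signed area under the v-t curve.
0–6 s: ½(3 + 12)(6) = 45 m
6–11 s: ½(12 + -8)(5) = 10 m
11–13 s: ½(-8 + -2)(2) = -10 m
13–16 s: ½(-2 + -10)(3) = -18 m
Net displacement = 27 m

27 m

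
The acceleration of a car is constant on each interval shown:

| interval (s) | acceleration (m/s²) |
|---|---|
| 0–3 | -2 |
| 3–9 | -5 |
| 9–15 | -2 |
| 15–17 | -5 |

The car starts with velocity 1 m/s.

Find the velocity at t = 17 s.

-57 m/s

Δv equals the area under the a-t graph; then v = v₀ + Δv.
0–3 s: -2 × 3 = -6 m/s
3–9 s: -5 × 6 = -30 m/s
9–15 s: -2 × 6 = -12 m/s
15–17 s: -5 × 2 = -10 m/s
Δv = -58 m/s, so v(17) = 1 + (-58) = -57 m/s.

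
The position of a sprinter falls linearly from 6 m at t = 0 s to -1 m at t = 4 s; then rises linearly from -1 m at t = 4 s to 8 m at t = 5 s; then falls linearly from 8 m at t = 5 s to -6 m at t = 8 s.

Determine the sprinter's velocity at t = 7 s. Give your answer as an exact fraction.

Velocity is the slope of the x-t graph on 5–8 s: (-6 − 8)/(8 − 5) = -14/3 m/s.

-14/3 m/s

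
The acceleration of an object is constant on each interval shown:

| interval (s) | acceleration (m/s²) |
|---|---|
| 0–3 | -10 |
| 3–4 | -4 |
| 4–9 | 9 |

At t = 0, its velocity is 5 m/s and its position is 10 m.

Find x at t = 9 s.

-79.5 m

On each constant-a segment, Δv = aΔt and Δx = v₀Δt + ½aΔt²; chain segment to segment.
0–3 s: v starts 5 m/s; Δx = 5·3 + ½·-10·3² = -30 m; v ends -25 m/s.
3–4 s: v starts -25 m/s; Δx = -25·1 + ½·-4·1² = -27 m; v ends -29 m/s.
4–9 s: v starts -29 m/s; Δx = -29·5 + ½·9·5² = -32.5 m; v ends 16 m/s.
x(9) = 10 + Σ Δx = -79.5 m.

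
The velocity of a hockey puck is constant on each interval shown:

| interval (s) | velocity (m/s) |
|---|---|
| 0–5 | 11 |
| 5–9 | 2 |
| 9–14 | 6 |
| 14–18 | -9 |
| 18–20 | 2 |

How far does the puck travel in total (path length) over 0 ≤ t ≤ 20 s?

Total distance travelled is ∫|v| dt — sum the magnitudes of each area piece.
0–5 s: |11| × 5 = 55 m
5–9 s: |2| × 4 = 8 m
9–14 s: |6| × 5 = 30 m
14–18 s: |-9| × 4 = 36 m
18–20 s: |2| × 2 = 4 m
Total distance = 133 m

133 m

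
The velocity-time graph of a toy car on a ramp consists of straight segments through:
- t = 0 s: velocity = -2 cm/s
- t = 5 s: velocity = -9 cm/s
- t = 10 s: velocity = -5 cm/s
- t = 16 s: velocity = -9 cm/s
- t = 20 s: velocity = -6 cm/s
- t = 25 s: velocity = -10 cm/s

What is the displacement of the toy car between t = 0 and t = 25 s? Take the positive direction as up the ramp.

-174.5 cm

Net displacement equals the area under the velocity-time graph (areas below the axis count negative).
0–5 s: ½(-2 + -9)(5) = -27.5 cm
5–10 s: ½(-9 + -5)(5) = -35 cm
10–16 s: ½(-5 + -9)(6) = -42 cm
16–20 s: ½(-9 + -6)(4) = -30 cm
20–25 s: ½(-6 + -10)(5) = -40 cm
Net displacement = -174.5 cm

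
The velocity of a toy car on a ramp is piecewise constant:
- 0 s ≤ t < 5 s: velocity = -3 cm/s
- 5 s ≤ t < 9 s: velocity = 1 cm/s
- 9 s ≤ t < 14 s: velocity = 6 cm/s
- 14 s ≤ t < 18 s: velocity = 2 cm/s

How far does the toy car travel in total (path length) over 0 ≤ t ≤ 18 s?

Total distance travelled is ∫|v| dt — sum the magnitudes of each area piece.
0–5 s: |-3| × 5 = 15 cm
5–9 s: |1| × 4 = 4 cm
9–14 s: |6| × 5 = 30 cm
14–18 s: |2| × 4 = 8 cm
Total distance = 57 cm

57 cm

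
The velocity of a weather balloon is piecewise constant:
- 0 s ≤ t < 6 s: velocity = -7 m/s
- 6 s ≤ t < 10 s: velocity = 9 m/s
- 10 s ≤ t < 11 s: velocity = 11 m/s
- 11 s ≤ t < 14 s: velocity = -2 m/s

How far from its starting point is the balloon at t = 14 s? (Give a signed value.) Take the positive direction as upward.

-1 m

Displacement is the signed area under the v-t curve.
0–6 s: -7 × 6 = -42 m
6–10 s: 9 × 4 = 36 m
10–11 s: 11 × 1 = 11 m
11–14 s: -2 × 3 = -6 m
Net displacement = -1 m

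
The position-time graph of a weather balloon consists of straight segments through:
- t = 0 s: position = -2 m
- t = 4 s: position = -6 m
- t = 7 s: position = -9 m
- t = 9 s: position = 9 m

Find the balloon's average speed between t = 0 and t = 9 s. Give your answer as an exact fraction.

Average speed = (total path length)/(elapsed time); on a piecewise-linear x-t graph the path length is Σ|Δx|.
0–4 s: |Δx| = |-6 − -2| = 4 m
4–7 s: |Δx| = |-9 − -6| = 3 m
7–9 s: |Δx| = |9 − -9| = 18 m
Total path = 25 m; average speed = 25/9 = 25/9 m/s.

25/9 m/s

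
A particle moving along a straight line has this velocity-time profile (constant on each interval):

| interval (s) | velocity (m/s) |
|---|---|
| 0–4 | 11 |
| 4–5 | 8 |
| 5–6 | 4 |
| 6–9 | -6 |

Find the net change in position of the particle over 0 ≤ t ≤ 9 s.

Net displacement equals the area under the velocity-time graph (areas below the axis count negative).
0–4 s: 11 × 4 = 44 m
4–5 s: 8 × 1 = 8 m
5–6 s: 4 × 1 = 4 m
6–9 s: -6 × 3 = -18 m
Net displacement = 38 m

38 m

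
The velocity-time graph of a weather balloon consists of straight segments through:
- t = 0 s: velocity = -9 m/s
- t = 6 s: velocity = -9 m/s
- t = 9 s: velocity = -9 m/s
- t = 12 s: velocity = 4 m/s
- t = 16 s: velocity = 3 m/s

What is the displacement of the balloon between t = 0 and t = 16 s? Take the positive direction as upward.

Net displacement equals the area under the velocity-time graph (areas below the axis count negative).
0–6 s: -9 × 6 = -54 m
6–9 s: -9 × 3 = -27 m
9–12 s: ½(-9 + 4)(3) = -7.5 m
12–16 s: ½(4 + 3)(4) = 14 m
Net displacement = -74.5 m

-74.5 m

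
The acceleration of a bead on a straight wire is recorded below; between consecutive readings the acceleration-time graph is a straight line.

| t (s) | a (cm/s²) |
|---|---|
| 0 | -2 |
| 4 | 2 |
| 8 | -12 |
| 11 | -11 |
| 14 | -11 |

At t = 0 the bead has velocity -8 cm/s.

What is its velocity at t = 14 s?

Δv equals the area under the a-t graph; then v = v₀ + Δv.
0–4 s: ½(-2 + 2)(4) = 0 cm/s
4–8 s: ½(2 + -12)(4) = -20 cm/s
8–11 s: ½(-12 + -11)(3) = -34.5 cm/s
11–14 s: -11 × 3 = -33 cm/s
Δv = -87.5 cm/s, so v(14) = -8 + (-87.5) = -95.5 cm/s.

-95.5 cm/s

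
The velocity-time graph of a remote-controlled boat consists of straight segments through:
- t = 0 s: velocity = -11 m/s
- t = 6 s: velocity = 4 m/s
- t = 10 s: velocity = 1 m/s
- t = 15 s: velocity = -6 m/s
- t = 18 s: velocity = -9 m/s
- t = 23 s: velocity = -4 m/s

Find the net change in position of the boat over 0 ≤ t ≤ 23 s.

Displacement is the signed area under the v-t curve.
0–6 s: ½(-11 + 4)(6) = -21 m
6–10 s: ½(4 + 1)(4) = 10 m
10–15 s: ½(1 + -6)(5) = -12.5 m
15–18 s: ½(-6 + -9)(3) = -22.5 m
18–23 s: ½(-9 + -4)(5) = -32.5 m
Net displacement = -78.5 m

-78.5 m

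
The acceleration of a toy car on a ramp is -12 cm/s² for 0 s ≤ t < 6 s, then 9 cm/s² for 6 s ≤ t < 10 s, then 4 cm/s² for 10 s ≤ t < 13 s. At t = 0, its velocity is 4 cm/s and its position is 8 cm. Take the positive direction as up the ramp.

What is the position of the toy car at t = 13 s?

-462 cm

On each constant-a segment, Δv = aΔt and Δx = v₀Δt + ½aΔt²; chain segment to segment.
0–6 s: v starts 4 cm/s; Δx = 4·6 + ½·-12·6² = -192 cm; v ends -68 cm/s.
6–10 s: v starts -68 cm/s; Δx = -68·4 + ½·9·4² = -200 cm; v ends -32 cm/s.
10–13 s: v starts -32 cm/s; Δx = -32·3 + ½·4·3² = -78 cm; v ends -20 cm/s.
x(13) = 8 + Σ Δx = -462 cm.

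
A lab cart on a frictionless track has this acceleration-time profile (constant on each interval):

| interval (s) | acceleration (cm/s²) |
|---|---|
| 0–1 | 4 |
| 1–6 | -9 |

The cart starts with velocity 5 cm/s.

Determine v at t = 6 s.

-36 cm/s

Δv equals the area under the a-t graph; then v = v₀ + Δv.
0–1 s: 4 × 1 = 4 cm/s
1–6 s: -9 × 5 = -45 cm/s
Δv = -41 cm/s, so v(6) = 5 + (-41) = -36 cm/s.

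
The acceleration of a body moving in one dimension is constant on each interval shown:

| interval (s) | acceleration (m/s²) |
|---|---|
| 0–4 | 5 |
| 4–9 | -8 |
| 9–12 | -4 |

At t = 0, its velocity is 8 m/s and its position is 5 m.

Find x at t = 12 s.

63 m

On each constant-a segment, Δv = aΔt and Δx = v₀Δt + ½aΔt²; chain segment to segment.
0–4 s: v starts 8 m/s; Δx = 8·4 + ½·5·4² = 72 m; v ends 28 m/s.
4–9 s: v starts 28 m/s; Δx = 28·5 + ½·-8·5² = 40 m; v ends -12 m/s.
9–12 s: v starts -12 m/s; Δx = -12·3 + ½·-4·3² = -54 m; v ends -24 m/s.
x(12) = 5 + Σ Δx = 63 m.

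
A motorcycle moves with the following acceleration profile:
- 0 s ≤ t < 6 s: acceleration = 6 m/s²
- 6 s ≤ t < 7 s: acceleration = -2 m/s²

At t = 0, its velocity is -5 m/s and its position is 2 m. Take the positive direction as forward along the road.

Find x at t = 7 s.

110 m

On each constant-a segment, Δv = aΔt and Δx = v₀Δt + ½aΔt²; chain segment to segment.
0–6 s: v starts -5 m/s; Δx = -5·6 + ½·6·6² = 78 m; v ends 31 m/s.
6–7 s: v starts 31 m/s; Δx = 31·1 + ½·-2·1² = 30 m; v ends 29 m/s.
x(7) = 2 + Σ Δx = 110 m.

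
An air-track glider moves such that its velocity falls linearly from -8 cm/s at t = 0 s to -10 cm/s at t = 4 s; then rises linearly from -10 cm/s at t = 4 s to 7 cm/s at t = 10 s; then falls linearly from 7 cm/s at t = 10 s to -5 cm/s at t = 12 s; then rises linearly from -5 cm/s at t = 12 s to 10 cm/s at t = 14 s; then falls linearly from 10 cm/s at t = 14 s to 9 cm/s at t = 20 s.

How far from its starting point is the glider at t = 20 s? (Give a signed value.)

19 cm

Displacement is the signed area under the v-t curve.
0–4 s: ½(-8 + -10)(4) = -36 cm
4–10 s: ½(-10 + 7)(6) = -9 cm
10–12 s: ½(7 + -5)(2) = 2 cm
12–14 s: ½(-5 + 10)(2) = 5 cm
14–20 s: ½(10 + 9)(6) = 57 cm
Net displacement = 19 cm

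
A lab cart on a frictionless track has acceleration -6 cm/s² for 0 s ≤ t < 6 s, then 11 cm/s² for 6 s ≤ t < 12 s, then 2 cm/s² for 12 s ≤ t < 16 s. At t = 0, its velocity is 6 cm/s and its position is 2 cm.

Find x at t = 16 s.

108 cm

On each constant-a segment, Δv = aΔt and Δx = v₀Δt + ½aΔt²; chain segment to segment.
0–6 s: v starts 6 cm/s; Δx = 6·6 + ½·-6·6² = -72 cm; v ends -30 cm/s.
6–12 s: v starts -30 cm/s; Δx = -30·6 + ½·11·6² = 18 cm; v ends 36 cm/s.
12–16 s: v starts 36 cm/s; Δx = 36·4 + ½·2·4² = 160 cm; v ends 44 cm/s.
x(16) = 2 + Σ Δx = 108 cm.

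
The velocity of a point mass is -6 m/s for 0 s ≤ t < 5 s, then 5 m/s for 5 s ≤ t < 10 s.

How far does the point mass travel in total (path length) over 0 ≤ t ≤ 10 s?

55 m

Distance (not displacement) is the total path length: add the absolute areas under v-t.
0–5 s: |-6| × 5 = 30 m
5–10 s: |5| × 5 = 25 m
Total distance = 55 m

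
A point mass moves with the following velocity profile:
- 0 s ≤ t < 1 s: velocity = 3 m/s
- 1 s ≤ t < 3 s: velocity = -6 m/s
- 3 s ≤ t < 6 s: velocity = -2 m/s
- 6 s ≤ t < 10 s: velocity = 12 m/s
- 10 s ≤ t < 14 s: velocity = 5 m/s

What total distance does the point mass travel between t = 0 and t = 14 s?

89 m

Total distance travelled is ∫|v| dt — sum the magnitudes of each area piece.
0–1 s: |3| × 1 = 3 m
1–3 s: |-6| × 2 = 12 m
3–6 s: |-2| × 3 = 6 m
6–10 s: |12| × 4 = 48 m
10–14 s: |5| × 4 = 20 m
Total distance = 89 m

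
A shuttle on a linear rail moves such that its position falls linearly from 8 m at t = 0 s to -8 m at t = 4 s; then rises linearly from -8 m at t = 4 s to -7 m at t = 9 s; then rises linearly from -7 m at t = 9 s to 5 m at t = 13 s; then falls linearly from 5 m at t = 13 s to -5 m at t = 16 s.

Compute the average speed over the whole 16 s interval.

Average speed = (total path length)/(elapsed time); on a piecewise-linear x-t graph the path length is Σ|Δx|.
0–4 s: |Δx| = |-8 − 8| = 16 m
4–9 s: |Δx| = |-7 − -8| = 1 m
9–13 s: |Δx| = |5 − -7| = 12 m
13–16 s: |Δx| = |-5 − 5| = 10 m
Total path = 39 m; average speed = 39/16 = 2.4375 m/s.

2.4375 m/s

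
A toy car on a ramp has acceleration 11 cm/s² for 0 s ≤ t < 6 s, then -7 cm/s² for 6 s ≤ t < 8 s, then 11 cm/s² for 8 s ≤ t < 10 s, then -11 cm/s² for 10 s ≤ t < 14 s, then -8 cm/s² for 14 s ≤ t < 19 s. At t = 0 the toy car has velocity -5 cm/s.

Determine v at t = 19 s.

Δv equals the area under the a-t graph; then v = v₀ + Δv.
0–6 s: 11 × 6 = 66 cm/s
6–8 s: -7 × 2 = -14 cm/s
8–10 s: 11 × 2 = 22 cm/s
10–14 s: -11 × 4 = -44 cm/s
14–19 s: -8 × 5 = -40 cm/s
Δv = -10 cm/s, so v(19) = -5 + (-10) = -15 cm/s.

-15 cm/s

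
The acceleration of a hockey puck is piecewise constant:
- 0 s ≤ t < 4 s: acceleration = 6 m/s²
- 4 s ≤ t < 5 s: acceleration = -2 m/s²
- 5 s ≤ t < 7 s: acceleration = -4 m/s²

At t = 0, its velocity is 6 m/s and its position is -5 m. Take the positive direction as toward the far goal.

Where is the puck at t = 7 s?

144 m

On each constant-a segment, Δv = aΔt and Δx = v₀Δt + ½aΔt²; chain segment to segment.
0–4 s: v starts 6 m/s; Δx = 6·4 + ½·6·4² = 72 m; v ends 30 m/s.
4–5 s: v starts 30 m/s; Δx = 30·1 + ½·-2·1² = 29 m; v ends 28 m/s.
5–7 s: v starts 28 m/s; Δx = 28·2 + ½·-4·2² = 48 m; v ends 20 m/s.
x(7) = -5 + Σ Δx = 144 m.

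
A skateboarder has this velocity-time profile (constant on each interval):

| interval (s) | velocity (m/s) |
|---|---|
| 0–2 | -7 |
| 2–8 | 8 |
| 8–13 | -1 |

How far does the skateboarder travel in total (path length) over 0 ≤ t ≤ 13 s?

Total distance travelled is ∫|v| dt — sum the magnitudes of each area piece.
0–2 s: |-7| × 2 = 14 m
2–8 s: |8| × 6 = 48 m
8–13 s: |-1| × 5 = 5 m
Total distance = 67 m

67 m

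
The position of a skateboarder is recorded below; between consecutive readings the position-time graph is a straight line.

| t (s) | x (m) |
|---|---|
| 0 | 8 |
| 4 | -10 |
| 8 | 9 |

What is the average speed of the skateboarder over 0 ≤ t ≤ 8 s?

4.625 m/s

Average speed = (total path length)/(elapsed time); on a piecewise-linear x-t graph the path length is Σ|Δx|.
0–4 s: |Δx| = |-10 − 8| = 18 m
4–8 s: |Δx| = |9 − -10| = 19 m
Total path = 37 m; average speed = 37/8 = 4.625 m/s.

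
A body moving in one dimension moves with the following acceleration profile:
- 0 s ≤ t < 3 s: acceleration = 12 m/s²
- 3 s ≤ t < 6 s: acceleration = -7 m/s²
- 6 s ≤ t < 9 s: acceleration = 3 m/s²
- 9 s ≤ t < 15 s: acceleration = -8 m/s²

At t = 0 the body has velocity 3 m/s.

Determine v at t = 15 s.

-21 m/s

Δv equals the area under the a-t graph; then v = v₀ + Δv.
0–3 s: 12 × 3 = 36 m/s
3–6 s: -7 × 3 = -21 m/s
6–9 s: 3 × 3 = 9 m/s
9–15 s: -8 × 6 = -48 m/s
Δv = -24 m/s, so v(15) = 3 + (-24) = -21 m/s.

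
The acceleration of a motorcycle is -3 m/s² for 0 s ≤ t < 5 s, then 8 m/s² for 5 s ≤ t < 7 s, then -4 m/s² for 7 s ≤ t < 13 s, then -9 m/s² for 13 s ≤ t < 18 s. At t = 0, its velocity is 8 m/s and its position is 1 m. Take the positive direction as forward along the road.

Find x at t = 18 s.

On each constant-a segment, Δv = aΔt and Δx = v₀Δt + ½aΔt²; chain segment to segment.
0–5 s: v starts 8 m/s; Δx = 8·5 + ½·-3·5² = 2.5 m; v ends -7 m/s.
5–7 s: v starts -7 m/s; Δx = -7·2 + ½·8·2² = 2 m; v ends 9 m/s.
7–13 s: v starts 9 m/s; Δx = 9·6 + ½·-4·6² = -18 m; v ends -15 m/s.
13–18 s: v starts -15 m/s; Δx = -15·5 + ½·-9·5² = -187.5 m; v ends -60 m/s.
x(18) = 1 + Σ Δx = -200 m.

-200 m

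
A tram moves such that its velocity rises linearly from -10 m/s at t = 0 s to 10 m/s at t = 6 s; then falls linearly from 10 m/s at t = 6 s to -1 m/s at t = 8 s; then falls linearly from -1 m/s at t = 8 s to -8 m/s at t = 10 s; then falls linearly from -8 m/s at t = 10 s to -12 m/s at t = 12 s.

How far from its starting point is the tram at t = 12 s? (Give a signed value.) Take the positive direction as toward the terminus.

Net displacement equals the area under the velocity-time graph (areas below the axis count negative).
0–6 s: ½(-10 + 10)(6) = 0 m
6–8 s: ½(10 + -1)(2) = 9 m
8–10 s: ½(-1 + -8)(2) = -9 m
10–12 s: ½(-8 + -12)(2) = -20 m
Net displacement = -20 m

-20 m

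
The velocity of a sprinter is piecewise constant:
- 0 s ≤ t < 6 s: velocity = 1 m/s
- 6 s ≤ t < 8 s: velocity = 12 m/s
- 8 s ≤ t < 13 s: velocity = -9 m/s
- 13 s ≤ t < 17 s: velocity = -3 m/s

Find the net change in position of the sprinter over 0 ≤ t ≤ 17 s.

Displacement is the signed area under the v-t curve.
0–6 s: 1 × 6 = 6 m
6–8 s: 12 × 2 = 24 m
8–13 s: -9 × 5 = -45 m
13–17 s: -3 × 4 = -12 m
Net displacement = -27 m

-27 m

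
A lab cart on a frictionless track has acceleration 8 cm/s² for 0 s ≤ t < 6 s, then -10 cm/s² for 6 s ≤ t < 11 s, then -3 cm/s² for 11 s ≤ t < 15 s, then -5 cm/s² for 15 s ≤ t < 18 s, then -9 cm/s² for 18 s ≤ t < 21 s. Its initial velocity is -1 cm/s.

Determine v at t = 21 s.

Δv equals the area under the a-t graph; then v = v₀ + Δv.
0–6 s: 8 × 6 = 48 cm/s
6–11 s: -10 × 5 = -50 cm/s
11–15 s: -3 × 4 = -12 cm/s
15–18 s: -5 × 3 = -15 cm/s
18–21 s: -9 × 3 = -27 cm/s
Δv = -56 cm/s, so v(21) = -1 + (-56) = -57 cm/s.

-57 cm/s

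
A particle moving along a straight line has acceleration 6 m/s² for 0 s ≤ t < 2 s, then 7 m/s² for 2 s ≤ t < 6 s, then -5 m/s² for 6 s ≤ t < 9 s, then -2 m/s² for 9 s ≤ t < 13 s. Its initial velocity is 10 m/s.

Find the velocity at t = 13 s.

27 m/s

Δv equals the area under the a-t graph; then v = v₀ + Δv.
0–2 s: 6 × 2 = 12 m/s
2–6 s: 7 × 4 = 28 m/s
6–9 s: -5 × 3 = -15 m/s
9–13 s: -2 × 4 = -8 m/s
Δv = 17 m/s, so v(13) = 10 + (17) = 27 m/s.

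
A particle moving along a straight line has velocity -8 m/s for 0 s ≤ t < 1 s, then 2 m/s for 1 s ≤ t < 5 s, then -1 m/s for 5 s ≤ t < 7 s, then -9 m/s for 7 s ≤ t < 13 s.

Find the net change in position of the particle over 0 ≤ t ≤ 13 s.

-56 m

Displacement is the signed area under the v-t curve.
0–1 s: -8 × 1 = -8 m
1–5 s: 2 × 4 = 8 m
5–7 s: -1 × 2 = -2 m
7–13 s: -9 × 6 = -54 m
Net displacement = -56 m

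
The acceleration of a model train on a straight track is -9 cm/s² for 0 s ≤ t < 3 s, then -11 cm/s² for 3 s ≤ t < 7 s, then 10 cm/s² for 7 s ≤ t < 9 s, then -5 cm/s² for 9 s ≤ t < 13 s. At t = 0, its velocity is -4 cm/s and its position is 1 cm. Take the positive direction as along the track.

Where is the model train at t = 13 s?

-653.5 cm

On each constant-a segment, Δv = aΔt and Δx = v₀Δt + ½aΔt²; chain segment to segment.
0–3 s: v starts -4 cm/s; Δx = -4·3 + ½·-9·3² = -52.5 cm; v ends -31 cm/s.
3–7 s: v starts -31 cm/s; Δx = -31·4 + ½·-11·4² = -212 cm; v ends -75 cm/s.
7–9 s: v starts -75 cm/s; Δx = -75·2 + ½·10·2² = -130 cm; v ends -55 cm/s.
9–13 s: v starts -55 cm/s; Δx = -55·4 + ½·-5·4² = -260 cm; v ends -75 cm/s.
x(13) = 1 + Σ Δx = -653.5 cm.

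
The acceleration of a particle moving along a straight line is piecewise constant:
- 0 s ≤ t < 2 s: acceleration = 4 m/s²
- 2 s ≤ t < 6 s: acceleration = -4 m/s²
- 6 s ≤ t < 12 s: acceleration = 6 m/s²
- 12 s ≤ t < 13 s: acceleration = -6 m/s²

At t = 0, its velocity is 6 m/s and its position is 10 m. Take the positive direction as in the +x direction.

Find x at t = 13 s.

181 m

On each constant-a segment, Δv = aΔt and Δx = v₀Δt + ½aΔt²; chain segment to segment.
0–2 s: v starts 6 m/s; Δx = 6·2 + ½·4·2² = 20 m; v ends 14 m/s.
2–6 s: v starts 14 m/s; Δx = 14·4 + ½·-4·4² = 24 m; v ends -2 m/s.
6–12 s: v starts -2 m/s; Δx = -2·6 + ½·6·6² = 96 m; v ends 34 m/s.
12–13 s: v starts 34 m/s; Δx = 34·1 + ½·-6·1² = 31 m; v ends 28 m/s.
x(13) = 10 + Σ Δx = 181 m.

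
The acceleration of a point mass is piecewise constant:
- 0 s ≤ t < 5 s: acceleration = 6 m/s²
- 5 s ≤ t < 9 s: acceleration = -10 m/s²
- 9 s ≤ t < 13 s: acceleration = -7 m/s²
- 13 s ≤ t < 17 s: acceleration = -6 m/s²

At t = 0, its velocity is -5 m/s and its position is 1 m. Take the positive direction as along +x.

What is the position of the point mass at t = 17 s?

On each constant-a segment, Δv = aΔt and Δx = v₀Δt + ½aΔt²; chain segment to segment.
0–5 s: v starts -5 m/s; Δx = -5·5 + ½·6·5² = 50 m; v ends 25 m/s.
5–9 s: v starts 25 m/s; Δx = 25·4 + ½·-10·4² = 20 m; v ends -15 m/s.
9–13 s: v starts -15 m/s; Δx = -15·4 + ½·-7·4² = -116 m; v ends -43 m/s.
13–17 s: v starts -43 m/s; Δx = -43·4 + ½·-6·4² = -220 m; v ends -67 m/s.
x(17) = 1 + Σ Δx = -265 m.

-265 m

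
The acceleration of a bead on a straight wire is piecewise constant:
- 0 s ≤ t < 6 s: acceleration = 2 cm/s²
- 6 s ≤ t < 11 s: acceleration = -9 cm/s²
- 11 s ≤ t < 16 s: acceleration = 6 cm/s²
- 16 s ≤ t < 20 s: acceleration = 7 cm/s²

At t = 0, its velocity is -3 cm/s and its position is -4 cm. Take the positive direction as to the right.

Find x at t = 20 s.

On each constant-a segment, Δv = aΔt and Δx = v₀Δt + ½aΔt²; chain segment to segment.
0–6 s: v starts -3 cm/s; Δx = -3·6 + ½·2·6² = 18 cm; v ends 9 cm/s.
6–11 s: v starts 9 cm/s; Δx = 9·5 + ½·-9·5² = -67.5 cm; v ends -36 cm/s.
11–16 s: v starts -36 cm/s; Δx = -36·5 + ½·6·5² = -105 cm; v ends -6 cm/s.
16–20 s: v starts -6 cm/s; Δx = -6·4 + ½·7·4² = 32 cm; v ends 22 cm/s.
x(20) = -4 + Σ Δx = -126.5 cm.

-126.5 cm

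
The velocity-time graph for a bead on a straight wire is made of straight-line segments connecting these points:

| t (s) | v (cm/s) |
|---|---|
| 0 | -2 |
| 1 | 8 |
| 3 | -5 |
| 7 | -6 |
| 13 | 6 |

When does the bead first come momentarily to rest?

v changes sign on 0–1 s (from -2 to 8); the graph is linear there, so v = 0 at t = 0 + (2)·(1 − 0)/(8 − -2) = 0.2 s.

t = 0.2 s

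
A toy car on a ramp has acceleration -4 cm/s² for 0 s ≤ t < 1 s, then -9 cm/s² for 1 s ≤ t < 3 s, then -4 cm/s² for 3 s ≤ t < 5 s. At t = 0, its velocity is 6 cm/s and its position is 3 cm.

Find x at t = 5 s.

-47 cm

On each constant-a segment, Δv = aΔt and Δx = v₀Δt + ½aΔt²; chain segment to segment.
0–1 s: v starts 6 cm/s; Δx = 6·1 + ½·-4·1² = 4 cm; v ends 2 cm/s.
1–3 s: v starts 2 cm/s; Δx = 2·2 + ½·-9·2² = -14 cm; v ends -16 cm/s.
3–5 s: v starts -16 cm/s; Δx = -16·2 + ½·-4·2² = -40 cm; v ends -24 cm/s.
x(5) = 3 + Σ Δx = -47 cm.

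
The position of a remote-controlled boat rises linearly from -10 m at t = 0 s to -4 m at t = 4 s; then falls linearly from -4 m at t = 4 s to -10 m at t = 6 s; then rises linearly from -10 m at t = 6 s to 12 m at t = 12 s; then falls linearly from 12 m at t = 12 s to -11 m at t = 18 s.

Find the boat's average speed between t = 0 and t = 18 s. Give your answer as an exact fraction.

19/6 m/s

Average speed = (total path length)/(elapsed time); on a piecewise-linear x-t graph the path length is Σ|Δx|.
0–4 s: |Δx| = |-4 − -10| = 6 m
4–6 s: |Δx| = |-10 − -4| = 6 m
6–12 s: |Δx| = |12 − -10| = 22 m
12–18 s: |Δx| = |-11 − 12| = 23 m
Total path = 57 m; average speed = 57/18 = 19/6 m/s.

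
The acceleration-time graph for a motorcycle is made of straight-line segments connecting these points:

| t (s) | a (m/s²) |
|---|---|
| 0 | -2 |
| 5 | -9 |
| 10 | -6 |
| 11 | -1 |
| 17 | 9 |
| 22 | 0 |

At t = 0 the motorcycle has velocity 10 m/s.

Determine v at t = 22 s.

-12 m/s

Δv equals the area under the a-t graph; then v = v₀ + Δv.
0–5 s: ½(-2 + -9)(5) = -27.5 m/s
5–10 s: ½(-9 + -6)(5) = -37.5 m/s
10–11 s: ½(-6 + -1)(1) = -3.5 m/s
11–17 s: ½(-1 + 9)(6) = 24 m/s
17–22 s: ½(9 + 0)(5) = 22.5 m/s
Δv = -22 m/s, so v(22) = 10 + (-22) = -12 m/s.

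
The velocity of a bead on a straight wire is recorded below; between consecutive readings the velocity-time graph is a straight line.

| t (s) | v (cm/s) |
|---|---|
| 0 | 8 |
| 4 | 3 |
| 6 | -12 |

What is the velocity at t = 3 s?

On 0–4 s the graph is linear from 8 to 3 cm/s: v(3) = 8 + (3 − 8)·(3 − 0)/(4 − 0) = 4.25 cm/s.

4.25 cm/s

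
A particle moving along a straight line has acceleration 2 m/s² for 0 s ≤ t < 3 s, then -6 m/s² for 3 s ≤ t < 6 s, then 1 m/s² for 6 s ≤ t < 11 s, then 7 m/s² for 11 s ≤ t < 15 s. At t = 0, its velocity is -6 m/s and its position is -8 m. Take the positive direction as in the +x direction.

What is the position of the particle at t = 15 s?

-117.5 m

On each constant-a segment, Δv = aΔt and Δx = v₀Δt + ½aΔt²; chain segment to segment.
0–3 s: v starts -6 m/s; Δx = -6·3 + ½·2·3² = -9 m; v ends 0 m/s.
3–6 s: v starts 0 m/s; Δx = 0·3 + ½·-6·3² = -27 m; v ends -18 m/s.
6–11 s: v starts -18 m/s; Δx = -18·5 + ½·1·5² = -77.5 m; v ends -13 m/s.
11–15 s: v starts -13 m/s; Δx = -13·4 + ½·7·4² = 4 m; v ends 15 m/s.
x(15) = -8 + Σ Δx = -117.5 m.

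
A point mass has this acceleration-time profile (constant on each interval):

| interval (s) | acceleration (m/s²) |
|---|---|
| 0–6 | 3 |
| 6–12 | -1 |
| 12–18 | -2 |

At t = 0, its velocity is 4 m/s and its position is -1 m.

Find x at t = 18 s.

On each constant-a segment, Δv = aΔt and Δx = v₀Δt + ½aΔt²; chain segment to segment.
0–6 s: v starts 4 m/s; Δx = 4·6 + ½·3·6² = 78 m; v ends 22 m/s.
6–12 s: v starts 22 m/s; Δx = 22·6 + ½·-1·6² = 114 m; v ends 16 m/s.
12–18 s: v starts 16 m/s; Δx = 16·6 + ½·-2·6² = 60 m; v ends 4 m/s.
x(18) = -1 + Σ Δx = 251 m.

251 m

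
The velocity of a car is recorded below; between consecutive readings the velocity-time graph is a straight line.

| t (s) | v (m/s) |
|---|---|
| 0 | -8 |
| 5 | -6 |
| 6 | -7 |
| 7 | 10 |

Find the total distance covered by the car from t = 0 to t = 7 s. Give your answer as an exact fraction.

780/17 m

Distance (not displacement) is the total path length: add the absolute areas under v-t.
0–5 s: |½(-8 + -6)(5)| = 35 m
5–6 s: |½(-6 + -7)(1)| = 6.5 m
6–7 s: v = 0 at t = 109/17 s; triangle areas 49/34 + 50/17 = 149/34 m
Total distance = 780/17 m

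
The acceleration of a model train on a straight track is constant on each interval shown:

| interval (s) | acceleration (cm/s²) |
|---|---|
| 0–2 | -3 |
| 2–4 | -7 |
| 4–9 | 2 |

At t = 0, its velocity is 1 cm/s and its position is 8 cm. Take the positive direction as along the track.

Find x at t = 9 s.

-90 cm

On each constant-a segment, Δv = aΔt and Δx = v₀Δt + ½aΔt²; chain segment to segment.
0–2 s: v starts 1 cm/s; Δx = 1·2 + ½·-3·2² = -4 cm; v ends -5 cm/s.
2–4 s: v starts -5 cm/s; Δx = -5·2 + ½·-7·2² = -24 cm; v ends -19 cm/s.
4–9 s: v starts -19 cm/s; Δx = -19·5 + ½·2·5² = -70 cm; v ends -9 cm/s.
x(9) = 8 + Σ Δx = -90 cm.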